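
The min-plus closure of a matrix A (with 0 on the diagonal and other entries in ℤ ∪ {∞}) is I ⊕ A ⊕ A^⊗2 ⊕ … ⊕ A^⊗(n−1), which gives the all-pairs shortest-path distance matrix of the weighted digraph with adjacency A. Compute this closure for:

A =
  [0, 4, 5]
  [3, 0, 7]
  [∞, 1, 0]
Closure =
  [0, 4, 5]
  [3, 0, 7]
  [4, 1, 0]

This is the Floyd-Warshall all-pairs shortest-path computation. For each intermediate vertex k = 0, 1, …, 2, update dist[i][j] ← min(dist[i][j], dist[i][k] + dist[k][j]). The final matrix gives, for each (i, j), the minimum total weight of any directed path from i to j (possibly empty when i = j).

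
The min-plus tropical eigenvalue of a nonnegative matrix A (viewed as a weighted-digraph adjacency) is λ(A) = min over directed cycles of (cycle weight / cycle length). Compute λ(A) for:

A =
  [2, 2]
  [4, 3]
λ(A) = 2

Enumerate directed cycles and compute their means (weight / length). Sample:
  cycle 0 → 0: weight = 2, length = 1, mean = 2/1 ≈ 2.000
  cycle 1 → 1: weight = 3, length = 1, mean = 3/1 ≈ 3.000
  cycle 0 → 1 → 0: weight = 6, length = 2, mean = 6/2 ≈ 3.000
  cycle 1 → 0 → 1: weight = 6, length = 2, mean = 6/2 ≈ 3.000
Minimum mean = 2.000, attained e.g. along the cycle 0 → 0 with weight 2 and length 1. So λ(A) = 2/1 = 2.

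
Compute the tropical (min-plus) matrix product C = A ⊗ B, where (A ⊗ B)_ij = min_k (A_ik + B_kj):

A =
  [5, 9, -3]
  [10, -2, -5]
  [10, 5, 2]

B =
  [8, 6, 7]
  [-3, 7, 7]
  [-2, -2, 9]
A ⊗ B =
  [-5, -5, 6]
  [-7, -7, 4]
  [0, 0, 11]

Apply the min-plus product entry-by-entry:
  C[0][0] = min over k of (A[0][0] + B[0][0] = 5 + 8 = 13, A[0][1] + B[1][0] = 9 + -3 = 6, A[0][2] + B[2][0] = -3 + -2 = -5) = -5 (attained at k = 2)
  C[0][1] = min over k of (A[0][0] + B[0][1] = 5 + 6 = 11, A[0][1] + B[1][1] = 9 + 7 = 16, A[0][2] + B[2][1] = -3 + -2 = -5) = -5 (attained at k = 2)
  C[0][2] = min over k of (A[0][0] + B[0][2] = 5 + 7 = 12, A[0][1] + B[1][2] = 9 + 7 = 16, A[0][2] + B[2][2] = -3 + 9 = 6) = 6 (attained at k = 2)
  C[1][0] = min over k of (A[1][0] + B[0][0] = 10 + 8 = 18, A[1][1] + B[1][0] = -2 + -3 = -5, A[1][2] + B[2][0] = -5 + -2 = -7) = -7 (attained at k = 2)
  C[1][1] = min over k of (A[1][0] + B[0][1] = 10 + 6 = 16, A[1][1] + B[1][1] = -2 + 7 = 5, A[1][2] + B[2][1] = -5 + -2 = -7) = -7 (attained at k = 2)
  C[1][2] = min over k of (A[1][0] + B[0][2] = 10 + 7 = 17, A[1][1] + B[1][2] = -2 + 7 = 5, A[1][2] + B[2][2] = -5 + 9 = 4) = 4 (attained at k = 2)
  C[2][0] = min over k of (A[2][0] + B[0][0] = 10 + 8 = 18, A[2][1] + B[1][0] = 5 + -3 = 2, A[2][2] + B[2][0] = 2 + -2 = 0) = 0 (attained at k = 2)
  C[2][1] = min over k of (A[2][0] + B[0][1] = 10 + 6 = 16, A[2][1] + B[1][1] = 5 + 7 = 12, A[2][2] + B[2][1] = 2 + -2 = 0) = 0 (attained at k = 2)
  C[2][2] = min over k of (A[2][0] + B[0][2] = 10 + 7 = 17, A[2][1] + B[1][2] = 5 + 7 = 12, A[2][2] + B[2][2] = 2 + 9 = 11) = 11 (attained at k = 2)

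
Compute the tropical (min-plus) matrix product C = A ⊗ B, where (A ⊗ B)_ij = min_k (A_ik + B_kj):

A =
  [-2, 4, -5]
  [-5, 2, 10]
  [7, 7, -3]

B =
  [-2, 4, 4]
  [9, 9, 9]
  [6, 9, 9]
A ⊗ B =
  [-4, 2, 2]
  [-7, -1, -1]
  [3, 6, 6]

Apply the min-plus product entry-by-entry:
  C[0][0] = min over k of (A[0][0] + B[0][0] = -2 + -2 = -4, A[0][1] + B[1][0] = 4 + 9 = 13, A[0][2] + B[2][0] = -5 + 6 = 1) = -4 (attained at k = 0)
  C[0][1] = min over k of (A[0][0] + B[0][1] = -2 + 4 = 2, A[0][1] + B[1][1] = 4 + 9 = 13, A[0][2] + B[2][1] = -5 + 9 = 4) = 2 (attained at k = 0)
  C[0][2] = min over k of (A[0][0] + B[0][2] = -2 + 4 = 2, A[0][1] + B[1][2] = 4 + 9 = 13, A[0][2] + B[2][2] = -5 + 9 = 4) = 2 (attained at k = 0)
  C[1][0] = min over k of (A[1][0] + B[0][0] = -5 + -2 = -7, A[1][1] + B[1][0] = 2 + 9 = 11, A[1][2] + B[2][0] = 10 + 6 = 16) = -7 (attained at k = 0)
  C[1][1] = min over k of (A[1][0] + B[0][1] = -5 + 4 = -1, A[1][1] + B[1][1] = 2 + 9 = 11, A[1][2] + B[2][1] = 10 + 9 = 19) = -1 (attained at k = 0)
  C[1][2] = min over k of (A[1][0] + B[0][2] = -5 + 4 = -1, A[1][1] + B[1][2] = 2 + 9 = 11, A[1][2] + B[2][2] = 10 + 9 = 19) = -1 (attained at k = 0)
  C[2][0] = min over k of (A[2][0] + B[0][0] = 7 + -2 = 5, A[2][1] + B[1][0] = 7 + 9 = 16, A[2][2] + B[2][0] = -3 + 6 = 3) = 3 (attained at k = 2)
  C[2][1] = min over k of (A[2][0] + B[0][1] = 7 + 4 = 11, A[2][1] + B[1][1] = 7 + 9 = 16, A[2][2] + B[2][1] = -3 + 9 = 6) = 6 (attained at k = 2)
  C[2][2] = min over k of (A[2][0] + B[0][2] = 7 + 4 = 11, A[2][1] + B[1][2] = 7 + 9 = 16, A[2][2] + B[2][2] = -3 + 9 = 6) = 6 (attained at k = 2)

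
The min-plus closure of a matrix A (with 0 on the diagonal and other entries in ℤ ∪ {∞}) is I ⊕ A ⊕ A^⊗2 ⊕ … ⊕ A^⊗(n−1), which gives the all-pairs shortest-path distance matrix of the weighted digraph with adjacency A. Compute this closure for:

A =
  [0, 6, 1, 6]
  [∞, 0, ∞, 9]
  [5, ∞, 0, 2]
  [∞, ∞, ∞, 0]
Closure =
  [0, 6, 1, 3]
  [∞, 0, ∞, 9]
  [5, 11, 0, 2]
  [∞, ∞, ∞, 0]

This is the Floyd-Warshall all-pairs shortest-path computation. For each intermediate vertex k = 0, 1, …, 3, update dist[i][j] ← min(dist[i][j], dist[i][k] + dist[k][j]). The final matrix gives, for each (i, j), the minimum total weight of any directed path from i to j (possibly empty when i = j).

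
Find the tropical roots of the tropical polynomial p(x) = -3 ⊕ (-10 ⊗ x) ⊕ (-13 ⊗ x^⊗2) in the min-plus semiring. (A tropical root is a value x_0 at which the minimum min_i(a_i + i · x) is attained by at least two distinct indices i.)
Roots: {3, 7}

Each tropical root is a break point of the lower envelope of the lines y = a_i + i · x (there are 3 lines, with slopes 0, 1, ..., 2). Only the lines that attain the minimum somewhere contribute to roots; other lines are dominated. Here the surviving (envelope) indices are i = 2, i = 1, i = 0.
Intersections between consecutive envelope lines give the roots: for adjacent envelope indices i < j the intersection is x = (a_i − a_j) / (j − i). Reading off the sorted break points: {3, 7}.
Verification: at each break x_0, at least two indices attain the minimum of min_i(a_i + i · x_0).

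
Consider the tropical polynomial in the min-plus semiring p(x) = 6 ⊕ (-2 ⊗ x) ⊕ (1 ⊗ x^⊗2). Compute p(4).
p(4) = 2

A tropical monomial a ⊗ x^⊗i evaluates to a + i · x. Evaluating each term at x = 4:
  Term 0 contributes 6 + 0 · 4 = 6
  Term 1 contributes -2 + 1 · 4 = 2
  Term 2 contributes 1 + 2 · 4 = 9
p(4) = ⊕ of these = min[6, 2, 9] = 2.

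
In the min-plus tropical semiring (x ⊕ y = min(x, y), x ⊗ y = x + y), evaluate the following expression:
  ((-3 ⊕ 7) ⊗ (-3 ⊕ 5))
((-3 ⊕ 7) ⊗ (-3 ⊕ 5)) = -6

Expand innermost to outermost. Recall ⊕ takes the minimum of its arguments and ⊗ takes their sum. Working out the expression ((-3 ⊕ 7) ⊗ (-3 ⊕ 5)) gives -6.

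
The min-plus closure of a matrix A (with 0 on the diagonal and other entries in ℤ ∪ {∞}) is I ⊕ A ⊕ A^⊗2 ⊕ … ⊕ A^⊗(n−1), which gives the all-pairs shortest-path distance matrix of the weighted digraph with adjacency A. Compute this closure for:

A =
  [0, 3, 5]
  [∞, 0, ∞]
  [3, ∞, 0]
Closure =
  [0, 3, 5]
  [∞, 0, ∞]
  [3, 6, 0]

This is the Floyd-Warshall all-pairs shortest-path computation. For each intermediate vertex k = 0, 1, …, 2, update dist[i][j] ← min(dist[i][j], dist[i][k] + dist[k][j]). The final matrix gives, for each (i, j), the minimum total weight of any directed path from i to j (possibly empty when i = j).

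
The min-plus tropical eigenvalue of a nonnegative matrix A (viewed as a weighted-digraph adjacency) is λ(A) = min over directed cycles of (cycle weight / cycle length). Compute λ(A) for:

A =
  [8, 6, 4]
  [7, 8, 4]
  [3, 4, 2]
λ(A) = 2

Enumerate directed cycles and compute their means (weight / length). Sample:
  cycle 0 → 0: weight = 8, length = 1, mean = 8/1 ≈ 8.000
  cycle 1 → 1: weight = 8, length = 1, mean = 8/1 ≈ 8.000
  cycle 2 → 2: weight = 2, length = 1, mean = 2/1 ≈ 2.000
  cycle 0 → 1 → 0: weight = 13, length = 2, mean = 13/2 ≈ 6.500
  cycle 0 → 2 → 0: weight = 7, length = 2, mean = 7/2 ≈ 3.500
  cycle 1 → 0 → 1: weight = 13, length = 2, mean = 13/2 ≈ 6.500
Minimum mean = 2.000, attained e.g. along the cycle 2 → 2 with weight 2 and length 1. So λ(A) = 2/1 = 2.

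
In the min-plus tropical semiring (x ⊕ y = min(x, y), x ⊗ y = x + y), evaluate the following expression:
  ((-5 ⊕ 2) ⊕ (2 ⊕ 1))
((-5 ⊕ 2) ⊕ (2 ⊕ 1)) = -5

Expand innermost to outermost. Recall ⊕ takes the minimum of its arguments and ⊗ takes their sum. Working out the expression ((-5 ⊕ 2) ⊕ (2 ⊕ 1)) gives -5.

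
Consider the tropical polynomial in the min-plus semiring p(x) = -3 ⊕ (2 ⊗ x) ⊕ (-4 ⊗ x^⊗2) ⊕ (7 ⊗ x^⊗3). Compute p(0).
p(0) = -4

A tropical monomial a ⊗ x^⊗i evaluates to a + i · x. Evaluating each term at x = 0:
  Term 0 contributes -3 + 0 · 0 = -3
  Term 1 contributes 2 + 1 · 0 = 2
  Term 2 contributes -4 + 2 · 0 = -4
  Term 3 contributes 7 + 3 · 0 = 7
p(0) = ⊕ of these = min[-3, 2, -4, 7] = -4.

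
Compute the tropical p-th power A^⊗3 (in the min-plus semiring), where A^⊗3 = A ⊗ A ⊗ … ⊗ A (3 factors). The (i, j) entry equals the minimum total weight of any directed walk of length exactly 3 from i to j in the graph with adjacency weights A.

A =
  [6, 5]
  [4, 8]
A^⊗3 =
  [15, 14]
  [13, 15]

Each entry (A^⊗3)_ij equals the minimum over all length-3 walks i = v_0 → v_1 → … → v_3 = j of Σ_t A[v_t][v_{t+1}]. For example, for (i, j) = (0, 1) we minimise over 4 possible intermediate vertex sequences; the minimum is 14, attained along the walk 0 → 1 → 0 → 1.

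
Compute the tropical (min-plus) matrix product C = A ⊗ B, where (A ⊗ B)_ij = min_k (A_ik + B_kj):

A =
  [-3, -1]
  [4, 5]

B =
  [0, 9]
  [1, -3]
A ⊗ B =
  [-3, -4]
  [4, 2]

Apply the min-plus product entry-by-entry:
  C[0][0] = min over k of (A[0][0] + B[0][0] = -3 + 0 = -3, A[0][1] + B[1][0] = -1 + 1 = 0) = -3 (attained at k = 0)
  C[0][1] = min over k of (A[0][0] + B[0][1] = -3 + 9 = 6, A[0][1] + B[1][1] = -1 + -3 = -4) = -4 (attained at k = 1)
  C[1][0] = min over k of (A[1][0] + B[0][0] = 4 + 0 = 4, A[1][1] + B[1][0] = 5 + 1 = 6) = 4 (attained at k = 0)
  C[1][1] = min over k of (A[1][0] + B[0][1] = 4 + 9 = 13, A[1][1] + B[1][1] = 5 + -3 = 2) = 2 (attained at k = 1)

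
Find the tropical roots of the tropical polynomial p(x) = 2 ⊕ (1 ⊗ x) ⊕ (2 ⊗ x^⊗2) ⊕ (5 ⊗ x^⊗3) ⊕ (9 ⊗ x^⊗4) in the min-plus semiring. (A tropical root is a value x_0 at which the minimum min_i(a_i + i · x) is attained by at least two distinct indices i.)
Roots: {-4, -3, -1, 1}

Each tropical root is a break point of the lower envelope of the lines y = a_i + i · x (there are 5 lines, with slopes 0, 1, ..., 4). Only the lines that attain the minimum somewhere contribute to roots; other lines are dominated. Here the surviving (envelope) indices are i = 4, i = 3, i = 2, i = 1, i = 0.
Intersections between consecutive envelope lines give the roots: for adjacent envelope indices i < j the intersection is x = (a_i − a_j) / (j − i). Reading off the sorted break points: {-4, -3, -1, 1}.
Verification: at each break x_0, at least two indices attain the minimum of min_i(a_i + i · x_0).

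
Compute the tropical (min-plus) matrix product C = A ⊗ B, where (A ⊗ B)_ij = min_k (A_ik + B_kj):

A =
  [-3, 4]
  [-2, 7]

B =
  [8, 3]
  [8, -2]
A ⊗ B =
  [5, 0]
  [6, 1]

Apply the min-plus product entry-by-entry:
  C[0][0] = min over k of (A[0][0] + B[0][0] = -3 + 8 = 5, A[0][1] + B[1][0] = 4 + 8 = 12) = 5 (attained at k = 0)
  C[0][1] = min over k of (A[0][0] + B[0][1] = -3 + 3 = 0, A[0][1] + B[1][1] = 4 + -2 = 2) = 0 (attained at k = 0)
  C[1][0] = min over k of (A[1][0] + B[0][0] = -2 + 8 = 6, A[1][1] + B[1][0] = 7 + 8 = 15) = 6 (attained at k = 0)
  C[1][1] = min over k of (A[1][0] + B[0][1] = -2 + 3 = 1, A[1][1] + B[1][1] = 7 + -2 = 5) = 1 (attained at k = 0)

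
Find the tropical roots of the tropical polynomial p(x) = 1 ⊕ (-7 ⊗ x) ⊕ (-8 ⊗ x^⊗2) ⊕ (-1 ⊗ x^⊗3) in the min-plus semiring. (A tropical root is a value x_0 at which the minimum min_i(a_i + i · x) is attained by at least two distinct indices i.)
Roots: {-7, 1, 8}

Each tropical root is a break point of the lower envelope of the lines y = a_i + i · x (there are 4 lines, with slopes 0, 1, ..., 3). Only the lines that attain the minimum somewhere contribute to roots; other lines are dominated. Here the surviving (envelope) indices are i = 3, i = 2, i = 1, i = 0.
Intersections between consecutive envelope lines give the roots: for adjacent envelope indices i < j the intersection is x = (a_i − a_j) / (j − i). Reading off the sorted break points: {-7, 1, 8}.
Verification: at each break x_0, at least two indices attain the minimum of min_i(a_i + i · x_0).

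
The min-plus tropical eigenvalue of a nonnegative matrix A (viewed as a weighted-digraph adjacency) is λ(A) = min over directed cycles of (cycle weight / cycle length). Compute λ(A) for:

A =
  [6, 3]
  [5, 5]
λ(A) = 4

Enumerate directed cycles and compute their means (weight / length). Sample:
  cycle 0 → 0: weight = 6, length = 1, mean = 6/1 ≈ 6.000
  cycle 1 → 1: weight = 5, length = 1, mean = 5/1 ≈ 5.000
  cycle 0 → 1 → 0: weight = 8, length = 2, mean = 8/2 ≈ 4.000
  cycle 1 → 0 → 1: weight = 8, length = 2, mean = 8/2 ≈ 4.000
Minimum mean = 4.000, attained e.g. along the cycle 0 → 1 → 0 with weight 8 and length 2. So λ(A) = 8/2 = 4.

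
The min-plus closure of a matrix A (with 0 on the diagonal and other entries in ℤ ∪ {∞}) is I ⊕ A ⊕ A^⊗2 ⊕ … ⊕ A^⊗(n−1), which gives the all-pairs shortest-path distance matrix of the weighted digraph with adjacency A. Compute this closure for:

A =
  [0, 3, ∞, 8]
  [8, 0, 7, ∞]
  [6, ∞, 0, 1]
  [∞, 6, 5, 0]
Closure =
  [0, 3, 10, 8]
  [8, 0, 7, 8]
  [6, 7, 0, 1]
  [11, 6, 5, 0]

This is the Floyd-Warshall all-pairs shortest-path computation. For each intermediate vertex k = 0, 1, …, 3, update dist[i][j] ← min(dist[i][j], dist[i][k] + dist[k][j]). The final matrix gives, for each (i, j), the minimum total weight of any directed path from i to j (possibly empty when i = j).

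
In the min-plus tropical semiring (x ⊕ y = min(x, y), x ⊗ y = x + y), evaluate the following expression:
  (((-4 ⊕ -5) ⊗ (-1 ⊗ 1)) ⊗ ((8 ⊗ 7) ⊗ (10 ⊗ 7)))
(((-4 ⊕ -5) ⊗ (-1 ⊗ 1)) ⊗ ((8 ⊗ 7) ⊗ (10 ⊗ 7))) = 27

Expand innermost to outermost. Recall ⊕ takes the minimum of its arguments and ⊗ takes their sum. Working out the expression (((-4 ⊕ -5) ⊗ (-1 ⊗ 1)) ⊗ ((8 ⊗ 7) ⊗ (10 ⊗ 7))) gives 27.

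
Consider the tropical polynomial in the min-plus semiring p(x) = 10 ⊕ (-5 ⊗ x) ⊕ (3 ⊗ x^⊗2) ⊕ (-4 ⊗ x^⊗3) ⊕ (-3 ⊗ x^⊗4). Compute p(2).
p(2) = -3

A tropical monomial a ⊗ x^⊗i evaluates to a + i · x. Evaluating each term at x = 2:
  Term 0 contributes 10 + 0 · 2 = 10
  Term 1 contributes -5 + 1 · 2 = -3
  Term 2 contributes 3 + 2 · 2 = 7
  Term 3 contributes -4 + 3 · 2 = 2
  Term 4 contributes -3 + 4 · 2 = 5
p(2) = ⊕ of these = min[10, -3, 7, 2, 5] = -3.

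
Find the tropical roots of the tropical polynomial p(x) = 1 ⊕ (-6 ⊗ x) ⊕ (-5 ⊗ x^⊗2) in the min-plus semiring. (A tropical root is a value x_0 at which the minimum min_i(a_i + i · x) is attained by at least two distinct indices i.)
Roots: {-1, 7}

Each tropical root is a break point of the lower envelope of the lines y = a_i + i · x (there are 3 lines, with slopes 0, 1, ..., 2). Only the lines that attain the minimum somewhere contribute to roots; other lines are dominated. Here the surviving (envelope) indices are i = 2, i = 1, i = 0.
Intersections between consecutive envelope lines give the roots: for adjacent envelope indices i < j the intersection is x = (a_i − a_j) / (j − i). Reading off the sorted break points: {-1, 7}.
Verification: at each break x_0, at least two indices attain the minimum of min_i(a_i + i · x_0).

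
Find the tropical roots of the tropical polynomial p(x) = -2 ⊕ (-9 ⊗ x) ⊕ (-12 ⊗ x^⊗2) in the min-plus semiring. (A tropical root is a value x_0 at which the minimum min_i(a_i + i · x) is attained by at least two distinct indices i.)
Roots: {3, 7}

Each tropical root is a break point of the lower envelope of the lines y = a_i + i · x (there are 3 lines, with slopes 0, 1, ..., 2). Only the lines that attain the minimum somewhere contribute to roots; other lines are dominated. Here the surviving (envelope) indices are i = 2, i = 1, i = 0.
Intersections between consecutive envelope lines give the roots: for adjacent envelope indices i < j the intersection is x = (a_i − a_j) / (j − i). Reading off the sorted break points: {3, 7}.
Verification: at each break x_0, at least two indices attain the minimum of min_i(a_i + i · x_0).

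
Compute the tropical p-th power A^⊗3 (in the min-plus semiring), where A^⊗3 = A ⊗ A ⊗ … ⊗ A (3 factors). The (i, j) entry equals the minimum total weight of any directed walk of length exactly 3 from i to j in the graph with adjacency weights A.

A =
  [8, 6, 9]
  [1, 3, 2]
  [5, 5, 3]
A^⊗3 =
  [10, 12, 11]
  [7, 9, 8]
  [9, 11, 9]

Each entry (A^⊗3)_ij equals the minimum over all length-3 walks i = v_0 → v_1 → … → v_3 = j of Σ_t A[v_t][v_{t+1}]. For example, for (i, j) = (0, 2) we minimise over 9 possible intermediate vertex sequences; the minimum is 11, attained along the walk 0 → 1 → 1 → 2.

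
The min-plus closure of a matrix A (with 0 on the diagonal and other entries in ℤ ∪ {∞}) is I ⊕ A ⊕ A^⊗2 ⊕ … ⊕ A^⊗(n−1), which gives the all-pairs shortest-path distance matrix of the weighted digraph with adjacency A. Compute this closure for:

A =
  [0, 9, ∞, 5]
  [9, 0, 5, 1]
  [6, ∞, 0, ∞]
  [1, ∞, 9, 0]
Closure =
  [0, 9, 14, 5]
  [2, 0, 5, 1]
  [6, 15, 0, 11]
  [1, 10, 9, 0]

This is the Floyd-Warshall all-pairs shortest-path computation. For each intermediate vertex k = 0, 1, …, 3, update dist[i][j] ← min(dist[i][j], dist[i][k] + dist[k][j]). The final matrix gives, for each (i, j), the minimum total weight of any directed path from i to j (possibly empty when i = j).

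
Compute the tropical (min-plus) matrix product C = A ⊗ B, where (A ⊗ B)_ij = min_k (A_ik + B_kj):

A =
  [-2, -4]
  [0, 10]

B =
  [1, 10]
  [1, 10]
A ⊗ B =
  [-3, 6]
  [1, 10]

Apply the min-plus product entry-by-entry:
  C[0][0] = min over k of (A[0][0] + B[0][0] = -2 + 1 = -1, A[0][1] + B[1][0] = -4 + 1 = -3) = -3 (attained at k = 1)
  C[0][1] = min over k of (A[0][0] + B[0][1] = -2 + 10 = 8, A[0][1] + B[1][1] = -4 + 10 = 6) = 6 (attained at k = 1)
  C[1][0] = min over k of (A[1][0] + B[0][0] = 0 + 1 = 1, A[1][1] + B[1][0] = 10 + 1 = 11) = 1 (attained at k = 0)
  C[1][1] = min over k of (A[1][0] + B[0][1] = 0 + 10 = 10, A[1][1] + B[1][1] = 10 + 10 = 20) = 10 (attained at k = 0)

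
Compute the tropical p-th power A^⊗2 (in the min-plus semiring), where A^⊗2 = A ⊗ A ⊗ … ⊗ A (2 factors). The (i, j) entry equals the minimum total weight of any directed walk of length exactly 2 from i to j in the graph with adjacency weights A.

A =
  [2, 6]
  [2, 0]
A^⊗2 =
  [4, 6]
  [2, 0]

Each entry (A^⊗2)_ij equals the minimum over all length-2 walks i = v_0 → v_1 → … → v_2 = j of Σ_t A[v_t][v_{t+1}]. For example, for (i, j) = (0, 1) we minimise over 2 possible intermediate vertex sequences; the minimum is 6, attained along the walk 0 → 1 → 1.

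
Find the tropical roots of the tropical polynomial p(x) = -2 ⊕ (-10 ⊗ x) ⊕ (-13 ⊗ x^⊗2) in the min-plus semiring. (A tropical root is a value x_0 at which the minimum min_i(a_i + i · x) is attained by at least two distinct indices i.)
Roots: {3, 8}

Each tropical root is a break point of the lower envelope of the lines y = a_i + i · x (there are 3 lines, with slopes 0, 1, ..., 2). Only the lines that attain the minimum somewhere contribute to roots; other lines are dominated. Here the surviving (envelope) indices are i = 2, i = 1, i = 0.
Intersections between consecutive envelope lines give the roots: for adjacent envelope indices i < j the intersection is x = (a_i − a_j) / (j − i). Reading off the sorted break points: {3, 8}.
Verification: at each break x_0, at least two indices attain the minimum of min_i(a_i + i · x_0).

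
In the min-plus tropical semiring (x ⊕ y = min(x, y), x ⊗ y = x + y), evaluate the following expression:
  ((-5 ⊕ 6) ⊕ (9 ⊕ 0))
((-5 ⊕ 6) ⊕ (9 ⊕ 0)) = -5

Expand innermost to outermost. Recall ⊕ takes the minimum of its arguments and ⊗ takes their sum. Working out the expression ((-5 ⊕ 6) ⊕ (9 ⊕ 0)) gives -5.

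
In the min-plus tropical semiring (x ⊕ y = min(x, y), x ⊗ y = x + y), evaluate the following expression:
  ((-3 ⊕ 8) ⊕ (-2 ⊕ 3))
((-3 ⊕ 8) ⊕ (-2 ⊕ 3)) = -3

Expand innermost to outermost. Recall ⊕ takes the minimum of its arguments and ⊗ takes their sum. Working out the expression ((-3 ⊕ 8) ⊕ (-2 ⊕ 3)) gives -3.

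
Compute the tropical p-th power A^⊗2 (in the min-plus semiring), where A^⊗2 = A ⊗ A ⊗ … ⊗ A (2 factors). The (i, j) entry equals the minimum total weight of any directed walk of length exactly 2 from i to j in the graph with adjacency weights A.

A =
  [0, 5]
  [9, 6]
A^⊗2 =
  [0, 5]
  [9, 12]

Each entry (A^⊗2)_ij equals the minimum over all length-2 walks i = v_0 → v_1 → … → v_2 = j of Σ_t A[v_t][v_{t+1}]. For example, for (i, j) = (0, 1) we minimise over 2 possible intermediate vertex sequences; the minimum is 5, attained along the walk 0 → 0 → 1.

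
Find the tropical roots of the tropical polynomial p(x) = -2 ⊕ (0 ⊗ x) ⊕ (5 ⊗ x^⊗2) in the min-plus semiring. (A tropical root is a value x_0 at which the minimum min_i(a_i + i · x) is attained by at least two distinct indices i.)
Roots: {-5, -2}

Each tropical root is a break point of the lower envelope of the lines y = a_i + i · x (there are 3 lines, with slopes 0, 1, ..., 2). Only the lines that attain the minimum somewhere contribute to roots; other lines are dominated. Here the surviving (envelope) indices are i = 2, i = 1, i = 0.
Intersections between consecutive envelope lines give the roots: for adjacent envelope indices i < j the intersection is x = (a_i − a_j) / (j − i). Reading off the sorted break points: {-5, -2}.
Verification: at each break x_0, at least two indices attain the minimum of min_i(a_i + i · x_0).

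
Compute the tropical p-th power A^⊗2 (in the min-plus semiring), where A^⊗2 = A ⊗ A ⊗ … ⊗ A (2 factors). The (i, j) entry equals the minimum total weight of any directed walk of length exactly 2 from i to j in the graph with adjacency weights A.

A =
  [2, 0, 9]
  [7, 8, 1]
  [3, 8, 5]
A^⊗2 =
  [4, 2, 1]
  [4, 7, 6]
  [5, 3, 9]

Each entry (A^⊗2)_ij equals the minimum over all length-2 walks i = v_0 → v_1 → … → v_2 = j of Σ_t A[v_t][v_{t+1}]. For example, for (i, j) = (0, 2) we minimise over 3 possible intermediate vertex sequences; the minimum is 1, attained along the walk 0 → 1 → 2.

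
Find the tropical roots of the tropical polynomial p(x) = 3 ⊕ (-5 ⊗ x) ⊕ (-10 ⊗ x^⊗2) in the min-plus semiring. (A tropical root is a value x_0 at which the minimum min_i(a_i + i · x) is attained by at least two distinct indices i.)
Roots: {5, 8}

Each tropical root is a break point of the lower envelope of the lines y = a_i + i · x (there are 3 lines, with slopes 0, 1, ..., 2). Only the lines that attain the minimum somewhere contribute to roots; other lines are dominated. Here the surviving (envelope) indices are i = 2, i = 1, i = 0.
Intersections between consecutive envelope lines give the roots: for adjacent envelope indices i < j the intersection is x = (a_i − a_j) / (j − i). Reading off the sorted break points: {5, 8}.
Verification: at each break x_0, at least two indices attain the minimum of min_i(a_i + i · x_0).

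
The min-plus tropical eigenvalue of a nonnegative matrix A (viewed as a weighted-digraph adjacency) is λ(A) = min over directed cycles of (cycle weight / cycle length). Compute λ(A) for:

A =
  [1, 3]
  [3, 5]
λ(A) = 1

Enumerate directed cycles and compute their means (weight / length). Sample:
  cycle 0 → 0: weight = 1, length = 1, mean = 1/1 ≈ 1.000
  cycle 1 → 1: weight = 5, length = 1, mean = 5/1 ≈ 5.000
  cycle 0 → 1 → 0: weight = 6, length = 2, mean = 6/2 ≈ 3.000
  cycle 1 → 0 → 1: weight = 6, length = 2, mean = 6/2 ≈ 3.000
Minimum mean = 1.000, attained e.g. along the cycle 0 → 0 with weight 1 and length 1. So λ(A) = 1/1 = 1.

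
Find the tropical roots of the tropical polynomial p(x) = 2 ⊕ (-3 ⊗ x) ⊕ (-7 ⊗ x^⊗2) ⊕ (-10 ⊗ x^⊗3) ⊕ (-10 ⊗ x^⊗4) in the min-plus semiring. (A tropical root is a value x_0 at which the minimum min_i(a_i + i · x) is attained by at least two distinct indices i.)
Roots: {0, 3, 4, 5}

Each tropical root is a break point of the lower envelope of the lines y = a_i + i · x (there are 5 lines, with slopes 0, 1, ..., 4). Only the lines that attain the minimum somewhere contribute to roots; other lines are dominated. Here the surviving (envelope) indices are i = 4, i = 3, i = 2, i = 1, i = 0.
Intersections between consecutive envelope lines give the roots: for adjacent envelope indices i < j the intersection is x = (a_i − a_j) / (j − i). Reading off the sorted break points: {0, 3, 4, 5}.
Verification: at each break x_0, at least two indices attain the minimum of min_i(a_i + i · x_0).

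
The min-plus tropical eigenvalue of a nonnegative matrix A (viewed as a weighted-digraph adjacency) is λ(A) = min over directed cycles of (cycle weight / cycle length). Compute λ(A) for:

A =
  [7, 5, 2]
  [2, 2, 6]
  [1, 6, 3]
λ(A) = 3/2

Enumerate directed cycles and compute their means (weight / length). Sample:
  cycle 0 → 0: weight = 7, length = 1, mean = 7/1 ≈ 7.000
  cycle 1 → 1: weight = 2, length = 1, mean = 2/1 ≈ 2.000
  cycle 2 → 2: weight = 3, length = 1, mean = 3/1 ≈ 3.000
  cycle 0 → 1 → 0: weight = 7, length = 2, mean = 7/2 ≈ 3.500
  cycle 0 → 2 → 0: weight = 3, length = 2, mean = 3/2 ≈ 1.500
  cycle 1 → 0 → 1: weight = 7, length = 2, mean = 7/2 ≈ 3.500
Minimum mean = 1.500, attained e.g. along the cycle 0 → 2 → 0 with weight 3 and length 2. So λ(A) = 3/2 = 3/2.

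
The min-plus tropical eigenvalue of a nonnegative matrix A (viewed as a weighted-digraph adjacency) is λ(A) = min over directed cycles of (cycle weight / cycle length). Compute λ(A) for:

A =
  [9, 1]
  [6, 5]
λ(A) = 7/2

Enumerate directed cycles and compute their means (weight / length). Sample:
  cycle 0 → 0: weight = 9, length = 1, mean = 9/1 ≈ 9.000
  cycle 1 → 1: weight = 5, length = 1, mean = 5/1 ≈ 5.000
  cycle 0 → 1 → 0: weight = 7, length = 2, mean = 7/2 ≈ 3.500
  cycle 1 → 0 → 1: weight = 7, length = 2, mean = 7/2 ≈ 3.500
Minimum mean = 3.500, attained e.g. along the cycle 0 → 1 → 0 with weight 7 and length 2. So λ(A) = 7/2 = 7/2.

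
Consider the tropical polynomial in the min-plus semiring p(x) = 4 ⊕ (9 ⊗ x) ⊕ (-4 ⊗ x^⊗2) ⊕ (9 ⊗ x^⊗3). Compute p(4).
p(4) = 4

A tropical monomial a ⊗ x^⊗i evaluates to a + i · x. Evaluating each term at x = 4:
  Term 0 contributes 4 + 0 · 4 = 4
  Term 1 contributes 9 + 1 · 4 = 13
  Term 2 contributes -4 + 2 · 4 = 4
  Term 3 contributes 9 + 3 · 4 = 21
p(4) = ⊕ of these = min[4, 13, 4, 21] = 4.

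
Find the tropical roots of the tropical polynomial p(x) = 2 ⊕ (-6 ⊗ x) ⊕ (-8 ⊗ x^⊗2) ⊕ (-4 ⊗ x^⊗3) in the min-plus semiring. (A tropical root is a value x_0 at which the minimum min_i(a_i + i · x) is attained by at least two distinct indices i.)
Roots: {-4, 2, 8}

Each tropical root is a break point of the lower envelope of the lines y = a_i + i · x (there are 4 lines, with slopes 0, 1, ..., 3). Only the lines that attain the minimum somewhere contribute to roots; other lines are dominated. Here the surviving (envelope) indices are i = 3, i = 2, i = 1, i = 0.
Intersections between consecutive envelope lines give the roots: for adjacent envelope indices i < j the intersection is x = (a_i − a_j) / (j − i). Reading off the sorted break points: {-4, 2, 8}.
Verification: at each break x_0, at least two indices attain the minimum of min_i(a_i + i · x_0).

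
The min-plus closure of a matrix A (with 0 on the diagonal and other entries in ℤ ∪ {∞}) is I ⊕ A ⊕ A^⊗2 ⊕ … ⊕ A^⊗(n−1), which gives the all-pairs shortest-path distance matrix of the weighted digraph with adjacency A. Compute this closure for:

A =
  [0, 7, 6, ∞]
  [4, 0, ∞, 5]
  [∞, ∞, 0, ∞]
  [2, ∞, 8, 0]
Closure =
  [0, 7, 6, 12]
  [4, 0, 10, 5]
  [∞, ∞, 0, ∞]
  [2, 9, 8, 0]

This is the Floyd-Warshall all-pairs shortest-path computation. For each intermediate vertex k = 0, 1, …, 3, update dist[i][j] ← min(dist[i][j], dist[i][k] + dist[k][j]). The final matrix gives, for each (i, j), the minimum total weight of any directed path from i to j (possibly empty when i = j).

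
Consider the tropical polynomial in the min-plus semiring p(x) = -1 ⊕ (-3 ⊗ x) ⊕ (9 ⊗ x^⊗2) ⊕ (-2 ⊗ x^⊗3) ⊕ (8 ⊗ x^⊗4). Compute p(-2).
p(-2) = -8

A tropical monomial a ⊗ x^⊗i evaluates to a + i · x. Evaluating each term at x = -2:
  Term 0 contributes -1 + 0 · -2 = -1
  Term 1 contributes -3 + 1 · -2 = -5
  Term 2 contributes 9 + 2 · -2 = 5
  Term 3 contributes -2 + 3 · -2 = -8
  Term 4 contributes 8 + 4 · -2 = 0
p(-2) = ⊕ of these = min[-1, -5, 5, -8, 0] = -8.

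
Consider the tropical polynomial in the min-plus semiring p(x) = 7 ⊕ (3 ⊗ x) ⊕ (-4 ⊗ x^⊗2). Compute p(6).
p(6) = 7

A tropical monomial a ⊗ x^⊗i evaluates to a + i · x. Evaluating each term at x = 6:
  Term 0 contributes 7 + 0 · 6 = 7
  Term 1 contributes 3 + 1 · 6 = 9
  Term 2 contributes -4 + 2 · 6 = 8
p(6) = ⊕ of these = min[7, 9, 8] = 7.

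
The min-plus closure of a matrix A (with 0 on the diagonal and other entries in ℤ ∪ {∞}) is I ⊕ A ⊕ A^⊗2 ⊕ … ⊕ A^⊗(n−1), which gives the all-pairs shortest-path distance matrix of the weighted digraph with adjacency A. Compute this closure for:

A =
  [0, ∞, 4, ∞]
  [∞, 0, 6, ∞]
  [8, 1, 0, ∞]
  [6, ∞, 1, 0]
Closure =
  [0, 5, 4, ∞]
  [14, 0, 6, ∞]
  [8, 1, 0, ∞]
  [6, 2, 1, 0]

This is the Floyd-Warshall all-pairs shortest-path computation. For each intermediate vertex k = 0, 1, …, 3, update dist[i][j] ← min(dist[i][j], dist[i][k] + dist[k][j]). The final matrix gives, for each (i, j), the minimum total weight of any directed path from i to j (possibly empty when i = j).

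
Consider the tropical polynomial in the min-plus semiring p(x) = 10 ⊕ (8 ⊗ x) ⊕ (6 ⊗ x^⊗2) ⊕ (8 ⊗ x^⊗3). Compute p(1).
p(1) = 8

A tropical monomial a ⊗ x^⊗i evaluates to a + i · x. Evaluating each term at x = 1:
  Term 0 contributes 10 + 0 · 1 = 10
  Term 1 contributes 8 + 1 · 1 = 9
  Term 2 contributes 6 + 2 · 1 = 8
  Term 3 contributes 8 + 3 · 1 = 11
p(1) = ⊕ of these = min[10, 9, 8, 11] = 8.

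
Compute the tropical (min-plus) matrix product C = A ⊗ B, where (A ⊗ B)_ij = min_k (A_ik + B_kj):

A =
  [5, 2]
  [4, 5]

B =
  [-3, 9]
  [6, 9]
A ⊗ B =
  [2, 11]
  [1, 13]

Apply the min-plus product entry-by-entry:
  C[0][0] = min over k of (A[0][0] + B[0][0] = 5 + -3 = 2, A[0][1] + B[1][0] = 2 + 6 = 8) = 2 (attained at k = 0)
  C[0][1] = min over k of (A[0][0] + B[0][1] = 5 + 9 = 14, A[0][1] + B[1][1] = 2 + 9 = 11) = 11 (attained at k = 1)
  C[1][0] = min over k of (A[1][0] + B[0][0] = 4 + -3 = 1, A[1][1] + B[1][0] = 5 + 6 = 11) = 1 (attained at k = 0)
  C[1][1] = min over k of (A[1][0] + B[0][1] = 4 + 9 = 13, A[1][1] + B[1][1] = 5 + 9 = 14) = 13 (attained at k = 0)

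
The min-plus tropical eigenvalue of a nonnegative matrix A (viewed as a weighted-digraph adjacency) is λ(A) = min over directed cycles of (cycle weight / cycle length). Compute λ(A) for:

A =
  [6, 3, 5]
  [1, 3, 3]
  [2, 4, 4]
λ(A) = 2

Enumerate directed cycles and compute their means (weight / length). Sample:
  cycle 0 → 0: weight = 6, length = 1, mean = 6/1 ≈ 6.000
  cycle 1 → 1: weight = 3, length = 1, mean = 3/1 ≈ 3.000
  cycle 2 → 2: weight = 4, length = 1, mean = 4/1 ≈ 4.000
  cycle 0 → 1 → 0: weight = 4, length = 2, mean = 4/2 ≈ 2.000
  cycle 0 → 2 → 0: weight = 7, length = 2, mean = 7/2 ≈ 3.500
  cycle 1 → 0 → 1: weight = 4, length = 2, mean = 4/2 ≈ 2.000
Minimum mean = 2.000, attained e.g. along the cycle 0 → 1 → 0 with weight 4 and length 2. So λ(A) = 4/2 = 2.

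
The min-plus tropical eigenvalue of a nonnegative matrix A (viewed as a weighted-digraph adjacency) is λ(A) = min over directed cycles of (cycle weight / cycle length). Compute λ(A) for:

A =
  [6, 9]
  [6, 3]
λ(A) = 3

Enumerate directed cycles and compute their means (weight / length). Sample:
  cycle 0 → 0: weight = 6, length = 1, mean = 6/1 ≈ 6.000
  cycle 1 → 1: weight = 3, length = 1, mean = 3/1 ≈ 3.000
  cycle 0 → 1 → 0: weight = 15, length = 2, mean = 15/2 ≈ 7.500
  cycle 1 → 0 → 1: weight = 15, length = 2, mean = 15/2 ≈ 7.500
Minimum mean = 3.000, attained e.g. along the cycle 1 → 1 with weight 3 and length 1. So λ(A) = 3/1 = 3.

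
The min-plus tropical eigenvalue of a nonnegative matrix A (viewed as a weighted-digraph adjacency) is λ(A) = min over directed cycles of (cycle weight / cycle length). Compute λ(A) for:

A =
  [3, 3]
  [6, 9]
λ(A) = 3

Enumerate directed cycles and compute their means (weight / length). Sample:
  cycle 0 → 0: weight = 3, length = 1, mean = 3/1 ≈ 3.000
  cycle 1 → 1: weight = 9, length = 1, mean = 9/1 ≈ 9.000
  cycle 0 → 1 → 0: weight = 9, length = 2, mean = 9/2 ≈ 4.500
  cycle 1 → 0 → 1: weight = 9, length = 2, mean = 9/2 ≈ 4.500
Minimum mean = 3.000, attained e.g. along the cycle 0 → 0 with weight 3 and length 1. So λ(A) = 3/1 = 3.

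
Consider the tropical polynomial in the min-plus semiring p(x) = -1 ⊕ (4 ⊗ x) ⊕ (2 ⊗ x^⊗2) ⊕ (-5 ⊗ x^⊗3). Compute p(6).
p(6) = -1

A tropical monomial a ⊗ x^⊗i evaluates to a + i · x. Evaluating each term at x = 6:
  Term 0 contributes -1 + 0 · 6 = -1
  Term 1 contributes 4 + 1 · 6 = 10
  Term 2 contributes 2 + 2 · 6 = 14
  Term 3 contributes -5 + 3 · 6 = 13
p(6) = ⊕ of these = min[-1, 10, 14, 13] = -1.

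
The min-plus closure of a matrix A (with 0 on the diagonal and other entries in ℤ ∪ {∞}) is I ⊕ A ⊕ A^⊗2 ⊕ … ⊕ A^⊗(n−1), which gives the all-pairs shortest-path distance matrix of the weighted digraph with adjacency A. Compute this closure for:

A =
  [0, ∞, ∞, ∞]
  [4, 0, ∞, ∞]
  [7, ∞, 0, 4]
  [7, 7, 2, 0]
Closure =
  [0, ∞, ∞, ∞]
  [4, 0, ∞, ∞]
  [7, 11, 0, 4]
  [7, 7, 2, 0]

This is the Floyd-Warshall all-pairs shortest-path computation. For each intermediate vertex k = 0, 1, …, 3, update dist[i][j] ← min(dist[i][j], dist[i][k] + dist[k][j]). The final matrix gives, for each (i, j), the minimum total weight of any directed path from i to j (possibly empty when i = j).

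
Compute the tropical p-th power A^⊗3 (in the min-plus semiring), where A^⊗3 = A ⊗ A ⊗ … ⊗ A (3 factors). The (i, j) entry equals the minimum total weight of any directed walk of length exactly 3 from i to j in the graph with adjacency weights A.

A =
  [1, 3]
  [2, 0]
A^⊗3 =
  [3, 3]
  [2, 0]

Each entry (A^⊗3)_ij equals the minimum over all length-3 walks i = v_0 → v_1 → … → v_3 = j of Σ_t A[v_t][v_{t+1}]. For example, for (i, j) = (0, 1) we minimise over 4 possible intermediate vertex sequences; the minimum is 3, attained along the walk 0 → 1 → 1 → 1.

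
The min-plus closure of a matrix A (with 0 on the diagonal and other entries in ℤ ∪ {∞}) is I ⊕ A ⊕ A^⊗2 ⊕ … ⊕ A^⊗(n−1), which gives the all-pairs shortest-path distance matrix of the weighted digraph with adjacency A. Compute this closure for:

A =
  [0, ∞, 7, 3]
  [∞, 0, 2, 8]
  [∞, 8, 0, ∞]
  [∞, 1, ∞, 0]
Closure =
  [0, 4, 6, 3]
  [∞, 0, 2, 8]
  [∞, 8, 0, 16]
  [∞, 1, 3, 0]

This is the Floyd-Warshall all-pairs shortest-path computation. For each intermediate vertex k = 0, 1, …, 3, update dist[i][j] ← min(dist[i][j], dist[i][k] + dist[k][j]). The final matrix gives, for each (i, j), the minimum total weight of any directed path from i to j (possibly empty when i = j).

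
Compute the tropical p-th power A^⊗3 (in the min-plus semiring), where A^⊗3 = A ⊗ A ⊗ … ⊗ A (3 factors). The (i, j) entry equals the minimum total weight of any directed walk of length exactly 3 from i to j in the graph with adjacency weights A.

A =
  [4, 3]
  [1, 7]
A^⊗3 =
  [8, 7]
  [5, 8]

Each entry (A^⊗3)_ij equals the minimum over all length-3 walks i = v_0 → v_1 → … → v_3 = j of Σ_t A[v_t][v_{t+1}]. For example, for (i, j) = (0, 1) we minimise over 4 possible intermediate vertex sequences; the minimum is 7, attained along the walk 0 → 1 → 0 → 1.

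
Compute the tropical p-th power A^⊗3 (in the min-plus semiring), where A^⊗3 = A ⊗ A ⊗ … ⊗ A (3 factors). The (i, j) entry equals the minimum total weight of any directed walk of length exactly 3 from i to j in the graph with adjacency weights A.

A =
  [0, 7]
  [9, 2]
A^⊗3 =
  [0, 7]
  [9, 6]

Each entry (A^⊗3)_ij equals the minimum over all length-3 walks i = v_0 → v_1 → … → v_3 = j of Σ_t A[v_t][v_{t+1}]. For example, for (i, j) = (0, 1) we minimise over 4 possible intermediate vertex sequences; the minimum is 7, attained along the walk 0 → 0 → 0 → 1.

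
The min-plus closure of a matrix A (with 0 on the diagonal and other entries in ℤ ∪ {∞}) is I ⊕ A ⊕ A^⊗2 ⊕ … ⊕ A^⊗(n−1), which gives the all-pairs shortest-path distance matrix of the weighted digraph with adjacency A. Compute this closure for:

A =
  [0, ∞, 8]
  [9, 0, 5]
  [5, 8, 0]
Closure =
  [0, 16, 8]
  [9, 0, 5]
  [5, 8, 0]

This is the Floyd-Warshall all-pairs shortest-path computation. For each intermediate vertex k = 0, 1, …, 2, update dist[i][j] ← min(dist[i][j], dist[i][k] + dist[k][j]). The final matrix gives, for each (i, j), the minimum total weight of any directed path from i to j (possibly empty when i = j).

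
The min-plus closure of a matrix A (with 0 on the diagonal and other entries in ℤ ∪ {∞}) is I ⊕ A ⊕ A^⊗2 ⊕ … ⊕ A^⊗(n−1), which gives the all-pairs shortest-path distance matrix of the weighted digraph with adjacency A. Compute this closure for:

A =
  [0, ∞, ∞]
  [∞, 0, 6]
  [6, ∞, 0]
Closure =
  [0, ∞, ∞]
  [12, 0, 6]
  [6, ∞, 0]

This is the Floyd-Warshall all-pairs shortest-path computation. For each intermediate vertex k = 0, 1, …, 2, update dist[i][j] ← min(dist[i][j], dist[i][k] + dist[k][j]). The final matrix gives, for each (i, j), the minimum total weight of any directed path from i to j (possibly empty when i = j).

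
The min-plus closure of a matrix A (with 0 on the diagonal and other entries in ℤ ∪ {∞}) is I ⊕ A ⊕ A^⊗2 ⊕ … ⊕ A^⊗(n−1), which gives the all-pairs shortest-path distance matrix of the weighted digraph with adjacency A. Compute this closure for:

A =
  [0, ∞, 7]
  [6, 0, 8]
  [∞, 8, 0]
Closure =
  [0, 15, 7]
  [6, 0, 8]
  [14, 8, 0]

This is the Floyd-Warshall all-pairs shortest-path computation. For each intermediate vertex k = 0, 1, …, 2, update dist[i][j] ← min(dist[i][j], dist[i][k] + dist[k][j]). The final matrix gives, for each (i, j), the minimum total weight of any directed path from i to j (possibly empty when i = j).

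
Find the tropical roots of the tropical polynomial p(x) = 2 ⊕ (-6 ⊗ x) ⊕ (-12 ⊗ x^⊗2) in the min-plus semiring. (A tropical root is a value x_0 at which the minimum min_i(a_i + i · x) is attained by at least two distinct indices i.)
Roots: {6, 8}

Each tropical root is a break point of the lower envelope of the lines y = a_i + i · x (there are 3 lines, with slopes 0, 1, ..., 2). Only the lines that attain the minimum somewhere contribute to roots; other lines are dominated. Here the surviving (envelope) indices are i = 2, i = 1, i = 0.
Intersections between consecutive envelope lines give the roots: for adjacent envelope indices i < j the intersection is x = (a_i − a_j) / (j − i). Reading off the sorted break points: {6, 8}.
Verification: at each break x_0, at least two indices attain the minimum of min_i(a_i + i · x_0).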